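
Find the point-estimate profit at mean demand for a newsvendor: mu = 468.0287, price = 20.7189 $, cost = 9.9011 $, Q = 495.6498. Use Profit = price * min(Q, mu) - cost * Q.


Sales at mu = min(495.6498, 468.0287) = 468.0287
Revenue = 20.7189 * 468.0287 = 9697.0398
Total cost = 9.9011 * 495.6498 = 4907.4782
Profit = 9697.0398 - 4907.4782 = 4789.5616

4789.5616 $


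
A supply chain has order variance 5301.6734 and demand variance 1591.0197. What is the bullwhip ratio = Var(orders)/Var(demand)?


BW = 5301.6734 / 1591.0197 = 3.3322

3.3322


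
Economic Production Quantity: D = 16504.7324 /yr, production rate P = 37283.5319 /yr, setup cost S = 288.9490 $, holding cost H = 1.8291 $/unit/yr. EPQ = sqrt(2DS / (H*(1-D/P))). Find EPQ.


1 - D/P = 1 - 0.4427 = 0.5573
H*(1-D/P) = 1.0194
2DS = 9538051.8445
EPQ = sqrt(9356616.3669) = 3058.8587

3058.8587 units


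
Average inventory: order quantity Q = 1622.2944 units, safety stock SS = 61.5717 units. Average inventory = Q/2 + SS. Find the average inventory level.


Q/2 = 811.1472
Avg = 811.1472 + 61.5717 = 872.7189

872.7189 units


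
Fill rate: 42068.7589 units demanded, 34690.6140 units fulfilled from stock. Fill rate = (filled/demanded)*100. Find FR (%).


FR = 34690.6140 / 42068.7589 * 100 = 82.4617

82.4617%


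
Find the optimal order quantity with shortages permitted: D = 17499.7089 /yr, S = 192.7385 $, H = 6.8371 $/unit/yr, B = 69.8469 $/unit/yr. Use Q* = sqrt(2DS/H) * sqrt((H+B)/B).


sqrt(2DS/H) = 993.2960
sqrt((H+B)/B) = 1.0478
Q* = 993.2960 * 1.0478 = 1040.7765

1040.7765 units


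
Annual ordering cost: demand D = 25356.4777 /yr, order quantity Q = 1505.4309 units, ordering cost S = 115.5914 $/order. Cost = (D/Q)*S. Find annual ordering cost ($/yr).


Number of orders = D/Q = 16.8433
Cost = 16.8433 * 115.5914 = 1946.9447

1946.9447 $/yr


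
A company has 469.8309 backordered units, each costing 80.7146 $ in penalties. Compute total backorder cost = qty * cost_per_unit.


Total = 469.8309 * 80.7146 = 37922.2132

37922.2132 $


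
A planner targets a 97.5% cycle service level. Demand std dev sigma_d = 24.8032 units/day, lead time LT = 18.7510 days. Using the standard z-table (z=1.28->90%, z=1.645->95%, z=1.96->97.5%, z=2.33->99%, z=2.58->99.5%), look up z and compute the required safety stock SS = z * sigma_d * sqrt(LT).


From the table, SL = 97.5% corresponds to z = 1.96
sqrt(LT) = sqrt(18.7510) = 4.3302
SS = 1.96 * 24.8032 * 4.3302 = 210.5116

210.5116 units


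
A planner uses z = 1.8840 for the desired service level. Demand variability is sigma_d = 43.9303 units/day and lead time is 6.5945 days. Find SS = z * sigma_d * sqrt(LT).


sqrt(LT) = sqrt(6.5945) = 2.5680
SS = 1.8840 * 43.9303 * 2.5680 = 212.5377

212.5377 units


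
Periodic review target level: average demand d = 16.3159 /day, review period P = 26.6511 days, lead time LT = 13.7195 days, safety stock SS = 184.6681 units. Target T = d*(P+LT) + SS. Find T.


P + LT = 40.3706
d*(P+LT) = 16.3159 * 40.3706 = 658.6827
T = 658.6827 + 184.6681 = 843.3508

843.3508 units


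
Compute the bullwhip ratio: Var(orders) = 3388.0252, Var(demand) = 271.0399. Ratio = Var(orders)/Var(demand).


BW = 3388.0252 / 271.0399 = 12.5001

12.5001


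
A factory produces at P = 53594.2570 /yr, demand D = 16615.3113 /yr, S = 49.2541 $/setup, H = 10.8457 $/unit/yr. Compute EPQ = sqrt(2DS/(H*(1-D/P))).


1 - D/P = 1 - 0.3100 = 0.6900
H*(1-D/P) = 7.4833
2DS = 1636744.4086
EPQ = sqrt(218719.2501) = 467.6743

467.6743 units


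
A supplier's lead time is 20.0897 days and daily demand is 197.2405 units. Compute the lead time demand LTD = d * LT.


LTD = 197.2405 * 20.0897 = 3962.5025

3962.5025 units


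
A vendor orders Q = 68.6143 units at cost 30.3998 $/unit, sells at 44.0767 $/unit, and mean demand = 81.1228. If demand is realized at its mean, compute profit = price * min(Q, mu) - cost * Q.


Sales at mu = min(68.6143, 81.1228) = 68.6143
Revenue = 44.0767 * 68.6143 = 3024.2919
Total cost = 30.3998 * 68.6143 = 2085.8610
Profit = 3024.2919 - 2085.8610 = 938.4309

938.4309 $


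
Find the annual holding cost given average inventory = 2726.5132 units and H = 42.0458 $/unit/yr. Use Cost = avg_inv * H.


Cost = 2726.5132 * 42.0458 = 114638.4287

114638.4287 $/yr


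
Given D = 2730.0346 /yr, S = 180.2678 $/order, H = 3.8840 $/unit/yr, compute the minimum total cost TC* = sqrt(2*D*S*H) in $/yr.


2*D*S*H = 3822922.7893
TC* = sqrt(3822922.7893) = 1955.2296

1955.2296 $/yr


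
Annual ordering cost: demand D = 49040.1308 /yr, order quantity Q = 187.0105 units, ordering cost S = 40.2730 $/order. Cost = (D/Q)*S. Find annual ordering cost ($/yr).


Number of orders = D/Q = 262.2320
Cost = 262.2320 * 40.2730 = 10560.8679

10560.8679 $/yr


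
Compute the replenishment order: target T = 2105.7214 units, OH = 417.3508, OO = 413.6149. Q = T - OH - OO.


Inventory position = OH + OO = 417.3508 + 413.6149 = 830.9657
Q = 2105.7214 - 830.9657 = 1274.7557

1274.7557 units


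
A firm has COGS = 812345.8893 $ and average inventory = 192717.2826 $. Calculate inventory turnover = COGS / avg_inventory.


Turnover = 812345.8893 / 192717.2826 = 4.2152

4.2152


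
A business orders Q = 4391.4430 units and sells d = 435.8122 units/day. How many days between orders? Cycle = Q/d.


Cycle = 4391.4430 / 435.8122 = 10.0765

10.0765 days


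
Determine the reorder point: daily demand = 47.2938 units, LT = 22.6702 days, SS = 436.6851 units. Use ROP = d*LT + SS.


d*LT = 47.2938 * 22.6702 = 1072.1599
ROP = 1072.1599 + 436.6851 = 1508.8450

1508.8450 units


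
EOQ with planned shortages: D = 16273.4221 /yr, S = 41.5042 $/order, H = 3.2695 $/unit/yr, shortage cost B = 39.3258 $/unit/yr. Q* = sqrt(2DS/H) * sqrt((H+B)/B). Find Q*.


sqrt(2DS/H) = 642.7762
sqrt((H+B)/B) = 1.0407
Q* = 642.7762 * 1.0407 = 668.9626

668.9626 units


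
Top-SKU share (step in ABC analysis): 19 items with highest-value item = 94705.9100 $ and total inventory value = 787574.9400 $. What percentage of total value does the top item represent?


Top item = 94705.9100
Total = 787574.9400
Percentage = 94705.9100 / 787574.9400 * 100 = 12.0250

12.0250%


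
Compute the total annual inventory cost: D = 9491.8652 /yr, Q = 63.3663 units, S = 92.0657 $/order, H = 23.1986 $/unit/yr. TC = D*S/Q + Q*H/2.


Ordering cost = D*S/Q = 13790.8512
Holding cost = Q*H/2 = 735.0047
TC = 13790.8512 + 735.0047 = 14525.8559

14525.8559 $/yr


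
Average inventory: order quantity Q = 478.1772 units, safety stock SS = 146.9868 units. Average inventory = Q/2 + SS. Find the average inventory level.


Q/2 = 239.0886
Avg = 239.0886 + 146.9868 = 386.0754

386.0754 units


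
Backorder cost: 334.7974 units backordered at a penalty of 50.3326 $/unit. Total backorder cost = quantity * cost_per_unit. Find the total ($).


Total = 334.7974 * 50.3326 = 16851.2236

16851.2236 $


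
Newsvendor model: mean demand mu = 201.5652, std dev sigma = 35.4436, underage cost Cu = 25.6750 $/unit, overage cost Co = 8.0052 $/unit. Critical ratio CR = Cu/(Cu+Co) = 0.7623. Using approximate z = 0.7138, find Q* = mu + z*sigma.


CR = Cu/(Cu+Co) = 25.6750/(25.6750+8.0052) = 0.7623
z = 0.7138
Q* = 201.5652 + 0.7138 * 35.4436 = 226.8648

226.8648 units


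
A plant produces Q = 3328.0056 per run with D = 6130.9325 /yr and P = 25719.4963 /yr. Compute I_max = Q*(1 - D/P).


D/P = 0.2384
1 - D/P = 0.7616
I_max = 3328.0056 * 0.7616 = 2534.6861

2534.6861 units


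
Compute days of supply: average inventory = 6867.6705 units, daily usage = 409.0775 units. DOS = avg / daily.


DOS = 6867.6705 / 409.0775 = 16.7882

16.7882 days


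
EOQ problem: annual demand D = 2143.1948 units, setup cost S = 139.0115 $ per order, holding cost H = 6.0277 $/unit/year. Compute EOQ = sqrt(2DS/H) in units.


2*D*S = 2 * 2143.1948 * 139.0115 = 595857.4479
2*D*S/H = 98853.2024
EOQ = sqrt(98853.2024) = 314.4093

314.4093 units


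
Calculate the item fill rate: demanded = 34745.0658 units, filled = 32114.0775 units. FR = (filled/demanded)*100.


FR = 32114.0775 / 34745.0658 * 100 = 92.4277

92.4277%


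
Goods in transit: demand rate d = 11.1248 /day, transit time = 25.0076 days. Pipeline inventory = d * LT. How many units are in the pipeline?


Pipeline = 11.1248 * 25.0076 = 278.2045

278.2045 units


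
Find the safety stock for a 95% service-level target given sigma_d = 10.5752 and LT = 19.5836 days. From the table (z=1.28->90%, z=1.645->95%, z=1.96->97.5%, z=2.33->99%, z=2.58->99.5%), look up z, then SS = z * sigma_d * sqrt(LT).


From the table, SL = 95% corresponds to z = 1.645
sqrt(LT) = sqrt(19.5836) = 4.4253
SS = 1.645 * 10.5752 * 4.4253 = 76.9841

76.9841 units


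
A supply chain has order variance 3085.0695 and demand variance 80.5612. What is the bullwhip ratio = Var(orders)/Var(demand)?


BW = 3085.0695 / 80.5612 = 38.2947

38.2947


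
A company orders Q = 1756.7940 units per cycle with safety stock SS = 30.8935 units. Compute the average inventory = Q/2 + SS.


Q/2 = 878.3970
Avg = 878.3970 + 30.8935 = 909.2905

909.2905 units


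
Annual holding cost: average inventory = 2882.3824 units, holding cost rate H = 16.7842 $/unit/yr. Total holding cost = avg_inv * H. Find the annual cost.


Cost = 2882.3824 * 16.7842 = 48378.4827

48378.4827 $/yr


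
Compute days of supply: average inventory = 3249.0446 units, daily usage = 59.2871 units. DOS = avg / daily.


DOS = 3249.0446 / 59.2871 = 54.8019

54.8019 days


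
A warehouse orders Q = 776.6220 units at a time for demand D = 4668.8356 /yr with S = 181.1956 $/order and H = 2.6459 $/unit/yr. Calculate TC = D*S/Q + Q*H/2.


Ordering cost = D*S/Q = 1089.2976
Holding cost = Q*H/2 = 1027.4321
TC = 1089.2976 + 1027.4321 = 2116.7297

2116.7297 $/yr


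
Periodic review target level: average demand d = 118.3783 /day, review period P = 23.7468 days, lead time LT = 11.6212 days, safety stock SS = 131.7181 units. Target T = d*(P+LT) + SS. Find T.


P + LT = 35.3680
d*(P+LT) = 118.3783 * 35.3680 = 4186.8037
T = 4186.8037 + 131.7181 = 4318.5218

4318.5218 units


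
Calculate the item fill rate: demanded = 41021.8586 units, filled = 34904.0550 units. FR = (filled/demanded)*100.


FR = 34904.0550 / 41021.8586 * 100 = 85.0865

85.0865%


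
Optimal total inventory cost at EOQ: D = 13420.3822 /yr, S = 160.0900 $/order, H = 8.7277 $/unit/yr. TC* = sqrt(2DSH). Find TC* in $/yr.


2*D*S*H = 37502385.5452
TC* = sqrt(37502385.5452) = 6123.9191

6123.9191 $/yr


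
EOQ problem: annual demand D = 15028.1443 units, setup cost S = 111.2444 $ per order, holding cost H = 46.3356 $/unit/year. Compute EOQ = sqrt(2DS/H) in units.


2*D*S = 2 * 15028.1443 * 111.2444 = 3343593.7915
2*D*S/H = 72160.3646
EOQ = sqrt(72160.3646) = 268.6268

268.6268 units


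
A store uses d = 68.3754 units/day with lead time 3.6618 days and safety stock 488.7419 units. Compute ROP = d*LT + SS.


d*LT = 68.3754 * 3.6618 = 250.3770
ROP = 250.3770 + 488.7419 = 739.1189

739.1189 units


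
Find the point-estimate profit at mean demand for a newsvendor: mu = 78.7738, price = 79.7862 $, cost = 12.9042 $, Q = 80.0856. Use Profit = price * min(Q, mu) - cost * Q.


Sales at mu = min(80.0856, 78.7738) = 78.7738
Revenue = 79.7862 * 78.7738 = 6285.0622
Total cost = 12.9042 * 80.0856 = 1033.4406
Profit = 6285.0622 - 1033.4406 = 5251.6216

5251.6216 $


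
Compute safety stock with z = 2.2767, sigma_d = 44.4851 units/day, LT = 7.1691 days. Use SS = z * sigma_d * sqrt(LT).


sqrt(LT) = sqrt(7.1691) = 2.6775
SS = 2.2767 * 44.4851 * 2.6775 = 271.1769

271.1769 units


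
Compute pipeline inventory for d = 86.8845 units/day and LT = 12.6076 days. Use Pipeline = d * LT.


Pipeline = 86.8845 * 12.6076 = 1095.4050

1095.4050 units


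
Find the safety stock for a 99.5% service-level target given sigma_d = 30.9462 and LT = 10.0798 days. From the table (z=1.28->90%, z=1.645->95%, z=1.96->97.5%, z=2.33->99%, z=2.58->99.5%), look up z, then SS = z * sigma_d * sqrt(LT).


From the table, SL = 99.5% corresponds to z = 2.58
sqrt(LT) = sqrt(10.0798) = 3.1749
SS = 2.58 * 30.9462 * 3.1749 = 253.4854

253.4854 units


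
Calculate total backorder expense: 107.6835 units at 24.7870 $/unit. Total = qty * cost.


Total = 107.6835 * 24.7870 = 2669.1509

2669.1509 $


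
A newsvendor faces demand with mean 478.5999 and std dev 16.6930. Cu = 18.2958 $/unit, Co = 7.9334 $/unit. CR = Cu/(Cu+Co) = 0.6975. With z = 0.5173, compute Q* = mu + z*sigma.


CR = Cu/(Cu+Co) = 18.2958/(18.2958+7.9334) = 0.6975
z = 0.5173
Q* = 478.5999 + 0.5173 * 16.6930 = 487.2352

487.2352 units


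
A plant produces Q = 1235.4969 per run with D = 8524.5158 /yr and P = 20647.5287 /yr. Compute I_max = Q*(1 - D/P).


D/P = 0.4129
1 - D/P = 0.5871
I_max = 1235.4969 * 0.5871 = 725.4110

725.4110 units


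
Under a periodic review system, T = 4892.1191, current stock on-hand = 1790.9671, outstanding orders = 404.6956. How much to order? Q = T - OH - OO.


Inventory position = OH + OO = 1790.9671 + 404.6956 = 2195.6627
Q = 4892.1191 - 2195.6627 = 2696.4564

2696.4564 units


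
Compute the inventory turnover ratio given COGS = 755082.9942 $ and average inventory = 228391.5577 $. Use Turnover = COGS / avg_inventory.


Turnover = 755082.9942 / 228391.5577 = 3.3061

3.3061


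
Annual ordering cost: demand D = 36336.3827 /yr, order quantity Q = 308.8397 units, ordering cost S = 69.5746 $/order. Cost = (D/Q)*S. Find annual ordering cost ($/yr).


Number of orders = D/Q = 117.6545
Cost = 117.6545 * 69.5746 = 8185.7653

8185.7653 $/yr


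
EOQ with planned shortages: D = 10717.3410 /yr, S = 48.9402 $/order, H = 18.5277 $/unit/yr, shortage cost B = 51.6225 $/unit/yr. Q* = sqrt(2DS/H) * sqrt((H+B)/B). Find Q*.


sqrt(2DS/H) = 237.9472
sqrt((H+B)/B) = 1.1657
Q* = 237.9472 * 1.1657 = 277.3803

277.3803 units


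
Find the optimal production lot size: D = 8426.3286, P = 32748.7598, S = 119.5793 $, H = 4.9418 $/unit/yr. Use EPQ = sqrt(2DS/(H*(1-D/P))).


1 - D/P = 1 - 0.2573 = 0.7427
H*(1-D/P) = 3.6703
2DS = 2015228.9511
EPQ = sqrt(549069.2256) = 740.9921

740.9921 units


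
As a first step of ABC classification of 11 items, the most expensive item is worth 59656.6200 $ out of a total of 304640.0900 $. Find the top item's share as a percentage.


Top item = 59656.6200
Total = 304640.0900
Percentage = 59656.6200 / 304640.0900 * 100 = 19.5827

19.5827%


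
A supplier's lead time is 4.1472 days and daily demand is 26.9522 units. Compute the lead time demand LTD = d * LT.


LTD = 26.9522 * 4.1472 = 111.7762

111.7762 units


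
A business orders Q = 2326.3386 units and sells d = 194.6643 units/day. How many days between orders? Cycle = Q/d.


Cycle = 2326.3386 / 194.6643 = 11.9505

11.9505 days


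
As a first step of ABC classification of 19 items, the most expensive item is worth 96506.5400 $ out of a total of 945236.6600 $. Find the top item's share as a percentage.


Top item = 96506.5400
Total = 945236.6600
Percentage = 96506.5400 / 945236.6600 * 100 = 10.2098

10.2098%


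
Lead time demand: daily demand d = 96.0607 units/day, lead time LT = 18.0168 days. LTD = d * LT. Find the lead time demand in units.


LTD = 96.0607 * 18.0168 = 1730.7064

1730.7064 units


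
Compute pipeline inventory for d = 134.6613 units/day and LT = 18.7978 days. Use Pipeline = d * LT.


Pipeline = 134.6613 * 18.7978 = 2531.3362

2531.3362 units


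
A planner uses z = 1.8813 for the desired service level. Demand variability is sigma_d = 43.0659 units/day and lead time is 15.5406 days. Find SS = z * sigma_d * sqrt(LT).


sqrt(LT) = sqrt(15.5406) = 3.9422
SS = 1.8813 * 43.0659 * 3.9422 = 319.3931

319.3931 units


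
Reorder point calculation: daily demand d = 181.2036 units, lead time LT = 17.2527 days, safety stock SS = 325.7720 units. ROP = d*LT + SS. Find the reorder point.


d*LT = 181.2036 * 17.2527 = 3126.2513
ROP = 3126.2513 + 325.7720 = 3452.0233

3452.0233 units


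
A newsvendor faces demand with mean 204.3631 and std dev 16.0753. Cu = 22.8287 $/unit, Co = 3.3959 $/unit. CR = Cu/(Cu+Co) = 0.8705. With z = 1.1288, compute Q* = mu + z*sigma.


CR = Cu/(Cu+Co) = 22.8287/(22.8287+3.3959) = 0.8705
z = 1.1288
Q* = 204.3631 + 1.1288 * 16.0753 = 222.5089

222.5089 units


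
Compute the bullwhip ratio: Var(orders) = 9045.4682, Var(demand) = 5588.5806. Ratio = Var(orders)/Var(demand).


BW = 9045.4682 / 5588.5806 = 1.6186

1.6186


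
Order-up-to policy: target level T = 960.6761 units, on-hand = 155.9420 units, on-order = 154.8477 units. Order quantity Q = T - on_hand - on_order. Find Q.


Inventory position = OH + OO = 155.9420 + 154.8477 = 310.7897
Q = 960.6761 - 310.7897 = 649.8864

649.8864 units


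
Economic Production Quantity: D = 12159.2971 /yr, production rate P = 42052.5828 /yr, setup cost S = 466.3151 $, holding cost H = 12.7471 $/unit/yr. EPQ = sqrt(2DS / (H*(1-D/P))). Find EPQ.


1 - D/P = 1 - 0.2891 = 0.7109
H*(1-D/P) = 9.0613
2DS = 11340127.6862
EPQ = sqrt(1251484.7836) = 1118.6978

1118.6978 units


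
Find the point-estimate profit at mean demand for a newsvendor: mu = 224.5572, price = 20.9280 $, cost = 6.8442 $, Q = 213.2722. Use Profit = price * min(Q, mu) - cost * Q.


Sales at mu = min(213.2722, 224.5572) = 213.2722
Revenue = 20.9280 * 213.2722 = 4463.3606
Total cost = 6.8442 * 213.2722 = 1459.6776
Profit = 4463.3606 - 1459.6776 = 3003.6830

3003.6830 $


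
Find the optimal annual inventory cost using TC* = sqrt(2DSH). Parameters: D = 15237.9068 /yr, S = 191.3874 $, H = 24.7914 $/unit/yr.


2*D*S*H = 144600469.7433
TC* = sqrt(144600469.7433) = 12024.9935

12024.9935 $/yr


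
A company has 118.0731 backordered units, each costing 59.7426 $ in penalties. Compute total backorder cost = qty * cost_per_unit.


Total = 118.0731 * 59.7426 = 7053.9940

7053.9940 $


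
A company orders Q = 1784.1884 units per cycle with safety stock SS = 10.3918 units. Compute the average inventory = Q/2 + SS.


Q/2 = 892.0942
Avg = 892.0942 + 10.3918 = 902.4860

902.4860 units


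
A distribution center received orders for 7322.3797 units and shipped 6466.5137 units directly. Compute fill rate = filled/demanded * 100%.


FR = 6466.5137 / 7322.3797 * 100 = 88.3116

88.3116%


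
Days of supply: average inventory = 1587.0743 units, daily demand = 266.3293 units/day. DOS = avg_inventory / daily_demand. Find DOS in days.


DOS = 1587.0743 / 266.3293 = 5.9591

5.9591 days


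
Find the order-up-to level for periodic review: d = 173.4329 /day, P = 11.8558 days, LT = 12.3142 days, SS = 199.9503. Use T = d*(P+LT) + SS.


P + LT = 24.1700
d*(P+LT) = 173.4329 * 24.1700 = 4191.8732
T = 4191.8732 + 199.9503 = 4391.8235

4391.8235 units


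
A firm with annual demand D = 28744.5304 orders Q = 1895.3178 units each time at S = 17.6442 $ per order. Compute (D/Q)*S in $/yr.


Number of orders = D/Q = 15.1661
Cost = 15.1661 * 17.6442 = 267.5932

267.5932 $/yr


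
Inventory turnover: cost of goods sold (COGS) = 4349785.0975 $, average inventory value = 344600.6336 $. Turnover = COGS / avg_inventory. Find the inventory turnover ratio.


Turnover = 4349785.0975 / 344600.6336 = 12.6227

12.6227


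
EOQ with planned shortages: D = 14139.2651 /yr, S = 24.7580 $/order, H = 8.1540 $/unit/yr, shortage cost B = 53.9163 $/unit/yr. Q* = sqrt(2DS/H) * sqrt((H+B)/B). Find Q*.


sqrt(2DS/H) = 293.0224
sqrt((H+B)/B) = 1.0730
Q* = 293.0224 * 1.0730 = 314.4001

314.4001 units


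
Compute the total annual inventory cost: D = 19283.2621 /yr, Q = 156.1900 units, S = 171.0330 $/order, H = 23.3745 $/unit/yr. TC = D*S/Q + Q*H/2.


Ordering cost = D*S/Q = 21115.7831
Holding cost = Q*H/2 = 1825.4316
TC = 21115.7831 + 1825.4316 = 22941.2147

22941.2147 $/yr


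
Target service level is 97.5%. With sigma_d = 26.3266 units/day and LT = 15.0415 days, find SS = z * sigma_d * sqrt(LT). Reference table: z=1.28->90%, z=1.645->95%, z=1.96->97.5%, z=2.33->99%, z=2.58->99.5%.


From the table, SL = 97.5% corresponds to z = 1.96
sqrt(LT) = sqrt(15.0415) = 3.8783
SS = 1.96 * 26.3266 * 3.8783 = 200.1227

200.1227 units


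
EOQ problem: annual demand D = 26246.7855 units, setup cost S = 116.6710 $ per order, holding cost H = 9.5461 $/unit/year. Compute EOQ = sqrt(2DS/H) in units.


2*D*S = 2 * 26246.7855 * 116.6710 = 6124477.4221
2*D*S/H = 641568.5382
EOQ = sqrt(641568.5382) = 800.9797

800.9797 units


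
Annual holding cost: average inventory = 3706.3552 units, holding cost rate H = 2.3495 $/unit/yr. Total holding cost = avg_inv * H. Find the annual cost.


Cost = 3706.3552 * 2.3495 = 8708.0815

8708.0815 $/yr


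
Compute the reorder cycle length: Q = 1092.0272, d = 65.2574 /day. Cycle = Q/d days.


Cycle = 1092.0272 / 65.2574 = 16.7342

16.7342 days


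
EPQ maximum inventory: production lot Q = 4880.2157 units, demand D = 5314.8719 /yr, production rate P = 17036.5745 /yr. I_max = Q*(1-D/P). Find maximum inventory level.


D/P = 0.3120
1 - D/P = 0.6880
I_max = 4880.2157 * 0.6880 = 3357.7429

3357.7429 units


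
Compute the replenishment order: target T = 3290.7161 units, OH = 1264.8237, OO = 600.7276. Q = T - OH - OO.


Inventory position = OH + OO = 1264.8237 + 600.7276 = 1865.5513
Q = 3290.7161 - 1865.5513 = 1425.1648

1425.1648 units


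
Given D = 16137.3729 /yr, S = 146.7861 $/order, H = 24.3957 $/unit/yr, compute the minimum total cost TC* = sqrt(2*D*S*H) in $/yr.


2*D*S*H = 115574239.9917
TC* = sqrt(115574239.9917) = 10750.5460

10750.5460 $/yr


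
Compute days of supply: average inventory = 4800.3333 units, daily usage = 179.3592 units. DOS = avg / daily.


DOS = 4800.3333 / 179.3592 = 26.7638

26.7638 days


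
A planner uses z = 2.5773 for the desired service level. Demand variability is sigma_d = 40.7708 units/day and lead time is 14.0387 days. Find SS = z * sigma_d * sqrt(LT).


sqrt(LT) = sqrt(14.0387) = 3.7468
SS = 2.5773 * 40.7708 * 3.7468 = 393.7111

393.7111 units


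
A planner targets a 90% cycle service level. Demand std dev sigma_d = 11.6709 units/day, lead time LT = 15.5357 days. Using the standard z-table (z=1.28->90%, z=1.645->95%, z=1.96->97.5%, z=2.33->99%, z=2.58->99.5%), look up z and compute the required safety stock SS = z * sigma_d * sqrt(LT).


From the table, SL = 90% corresponds to z = 1.28
sqrt(LT) = sqrt(15.5357) = 3.9415
SS = 1.28 * 11.6709 * 3.9415 = 58.8816

58.8816 units


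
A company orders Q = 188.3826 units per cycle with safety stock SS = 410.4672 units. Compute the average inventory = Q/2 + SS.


Q/2 = 94.1913
Avg = 94.1913 + 410.4672 = 504.6585

504.6585 units


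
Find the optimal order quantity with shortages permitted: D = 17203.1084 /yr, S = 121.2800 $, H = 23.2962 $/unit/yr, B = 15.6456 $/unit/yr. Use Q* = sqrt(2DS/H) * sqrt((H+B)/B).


sqrt(2DS/H) = 423.2242
sqrt((H+B)/B) = 1.5777
Q* = 423.2242 * 1.5777 = 667.7016

667.7016 units


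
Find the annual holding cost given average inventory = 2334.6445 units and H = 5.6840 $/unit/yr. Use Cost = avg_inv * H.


Cost = 2334.6445 * 5.6840 = 13270.1193

13270.1193 $/yr


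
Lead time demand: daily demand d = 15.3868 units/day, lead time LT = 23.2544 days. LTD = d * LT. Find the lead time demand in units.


LTD = 15.3868 * 23.2544 = 357.8108

357.8108 units


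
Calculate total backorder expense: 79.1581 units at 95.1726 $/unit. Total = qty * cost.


Total = 79.1581 * 95.1726 = 7533.6822

7533.6822 $


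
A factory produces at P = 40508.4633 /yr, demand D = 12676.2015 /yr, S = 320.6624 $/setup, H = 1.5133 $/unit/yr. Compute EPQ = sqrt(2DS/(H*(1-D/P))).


1 - D/P = 1 - 0.3129 = 0.6871
H*(1-D/P) = 1.0397
2DS = 8129562.3917
EPQ = sqrt(7818787.3911) = 2796.2095

2796.2095 units


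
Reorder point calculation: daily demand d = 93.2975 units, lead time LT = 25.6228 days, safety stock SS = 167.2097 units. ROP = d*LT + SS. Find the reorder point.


d*LT = 93.2975 * 25.6228 = 2390.5432
ROP = 2390.5432 + 167.2097 = 2557.7529

2557.7529 units


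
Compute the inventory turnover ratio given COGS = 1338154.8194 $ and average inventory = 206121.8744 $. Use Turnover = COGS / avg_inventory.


Turnover = 1338154.8194 / 206121.8744 = 6.4921

6.4921


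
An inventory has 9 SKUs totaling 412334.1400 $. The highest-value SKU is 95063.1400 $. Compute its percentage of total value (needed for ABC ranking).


Top item = 95063.1400
Total = 412334.1400
Percentage = 95063.1400 / 412334.1400 * 100 = 23.0549

23.0549%


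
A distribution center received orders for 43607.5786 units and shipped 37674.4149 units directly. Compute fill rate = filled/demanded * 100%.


FR = 37674.4149 / 43607.5786 * 100 = 86.3942

86.3942%


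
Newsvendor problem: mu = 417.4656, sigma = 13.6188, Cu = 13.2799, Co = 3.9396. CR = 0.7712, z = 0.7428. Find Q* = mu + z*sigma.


CR = Cu/(Cu+Co) = 13.2799/(13.2799+3.9396) = 0.7712
z = 0.7428
Q* = 417.4656 + 0.7428 * 13.6188 = 427.5816

427.5816 units


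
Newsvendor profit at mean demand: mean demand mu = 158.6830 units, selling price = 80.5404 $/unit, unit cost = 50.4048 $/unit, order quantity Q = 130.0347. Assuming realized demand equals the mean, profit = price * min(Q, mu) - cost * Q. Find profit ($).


Sales at mu = min(130.0347, 158.6830) = 130.0347
Revenue = 80.5404 * 130.0347 = 10473.0468
Total cost = 50.4048 * 130.0347 = 6554.3730
Profit = 10473.0468 - 6554.3730 = 3918.6737

3918.6737 $


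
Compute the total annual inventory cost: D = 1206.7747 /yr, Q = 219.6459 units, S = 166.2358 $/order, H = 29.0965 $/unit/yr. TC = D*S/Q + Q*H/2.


Ordering cost = D*S/Q = 913.3299
Holding cost = Q*H/2 = 3195.4635
TC = 913.3299 + 3195.4635 = 4108.7933

4108.7933 $/yr


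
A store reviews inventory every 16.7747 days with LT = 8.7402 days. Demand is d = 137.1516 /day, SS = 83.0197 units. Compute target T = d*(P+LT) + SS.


P + LT = 25.5149
d*(P+LT) = 137.1516 * 25.5149 = 3499.4094
T = 3499.4094 + 83.0197 = 3582.4291

3582.4291 units


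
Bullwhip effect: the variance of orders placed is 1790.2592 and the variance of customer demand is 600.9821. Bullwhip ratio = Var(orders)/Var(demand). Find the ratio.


BW = 1790.2592 / 600.9821 = 2.9789

2.9789


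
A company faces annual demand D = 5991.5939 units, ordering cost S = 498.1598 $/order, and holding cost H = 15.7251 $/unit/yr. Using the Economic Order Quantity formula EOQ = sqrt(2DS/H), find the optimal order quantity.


2*D*S = 2 * 5991.5939 * 498.1598 = 5969542.4378
2*D*S/H = 379618.7266
EOQ = sqrt(379618.7266) = 616.1321

616.1321 units


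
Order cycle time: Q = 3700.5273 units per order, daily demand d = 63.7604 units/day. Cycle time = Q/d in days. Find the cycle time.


Cycle = 3700.5273 / 63.7604 = 58.0380

58.0380 days


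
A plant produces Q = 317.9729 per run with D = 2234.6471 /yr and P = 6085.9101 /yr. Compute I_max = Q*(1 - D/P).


D/P = 0.3672
1 - D/P = 0.6328
I_max = 317.9729 * 0.6328 = 201.2184

201.2184 units


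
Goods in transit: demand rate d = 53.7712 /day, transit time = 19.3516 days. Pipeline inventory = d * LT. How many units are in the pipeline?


Pipeline = 53.7712 * 19.3516 = 1040.5588

1040.5588 units


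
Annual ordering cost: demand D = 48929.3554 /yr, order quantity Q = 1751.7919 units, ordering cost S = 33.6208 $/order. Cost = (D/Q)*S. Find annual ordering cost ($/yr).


Number of orders = D/Q = 27.9310
Cost = 27.9310 * 33.6208 = 939.0636

939.0636 $/yr


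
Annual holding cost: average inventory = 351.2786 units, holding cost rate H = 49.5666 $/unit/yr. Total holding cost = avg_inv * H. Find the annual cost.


Cost = 351.2786 * 49.5666 = 17411.6859

17411.6859 $/yr


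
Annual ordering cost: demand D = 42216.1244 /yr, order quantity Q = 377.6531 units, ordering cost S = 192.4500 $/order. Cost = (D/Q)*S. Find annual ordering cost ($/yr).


Number of orders = D/Q = 111.7855
Cost = 111.7855 * 192.4500 = 21513.1112

21513.1112 $/yr


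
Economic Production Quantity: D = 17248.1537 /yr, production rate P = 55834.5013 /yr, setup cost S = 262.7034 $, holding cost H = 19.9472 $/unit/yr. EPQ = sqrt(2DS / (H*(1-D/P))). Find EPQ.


1 - D/P = 1 - 0.3089 = 0.6911
H*(1-D/P) = 13.7852
2DS = 9062297.2414
EPQ = sqrt(657393.3853) = 810.7980

810.7980 units


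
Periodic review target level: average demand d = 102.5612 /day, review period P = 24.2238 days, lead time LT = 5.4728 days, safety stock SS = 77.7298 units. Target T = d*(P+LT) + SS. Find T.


P + LT = 29.6966
d*(P+LT) = 102.5612 * 29.6966 = 3045.7189
T = 3045.7189 + 77.7298 = 3123.4487

3123.4487 units


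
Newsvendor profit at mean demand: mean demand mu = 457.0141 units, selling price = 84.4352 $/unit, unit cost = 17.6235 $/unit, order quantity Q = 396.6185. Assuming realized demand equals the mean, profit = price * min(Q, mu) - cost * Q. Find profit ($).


Sales at mu = min(396.6185, 457.0141) = 396.6185
Revenue = 84.4352 * 396.6185 = 33488.5624
Total cost = 17.6235 * 396.6185 = 6989.8061
Profit = 33488.5624 - 6989.8061 = 26498.7562

26498.7562 $


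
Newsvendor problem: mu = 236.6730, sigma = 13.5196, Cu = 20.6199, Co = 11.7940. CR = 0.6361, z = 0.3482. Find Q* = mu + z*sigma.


CR = Cu/(Cu+Co) = 20.6199/(20.6199+11.7940) = 0.6361
z = 0.3482
Q* = 236.6730 + 0.3482 * 13.5196 = 241.3805

241.3805 units


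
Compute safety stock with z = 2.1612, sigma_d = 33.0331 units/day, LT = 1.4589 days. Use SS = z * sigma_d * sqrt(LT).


sqrt(LT) = sqrt(1.4589) = 1.2078
SS = 2.1612 * 33.0331 * 1.2078 = 86.2297

86.2297 units


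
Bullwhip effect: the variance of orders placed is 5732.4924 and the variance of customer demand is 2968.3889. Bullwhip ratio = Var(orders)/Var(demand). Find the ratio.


BW = 5732.4924 / 2968.3889 = 1.9312

1.9312


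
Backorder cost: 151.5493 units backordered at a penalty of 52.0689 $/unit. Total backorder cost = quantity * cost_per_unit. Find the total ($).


Total = 151.5493 * 52.0689 = 7891.0053

7891.0053 $


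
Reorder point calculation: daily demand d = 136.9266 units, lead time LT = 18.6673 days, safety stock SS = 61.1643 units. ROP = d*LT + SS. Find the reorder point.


d*LT = 136.9266 * 18.6673 = 2556.0499
ROP = 2556.0499 + 61.1643 = 2617.2142

2617.2142 units


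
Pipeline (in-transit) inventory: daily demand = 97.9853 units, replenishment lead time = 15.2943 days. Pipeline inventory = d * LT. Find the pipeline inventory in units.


Pipeline = 97.9853 * 15.2943 = 1498.6166

1498.6166 units


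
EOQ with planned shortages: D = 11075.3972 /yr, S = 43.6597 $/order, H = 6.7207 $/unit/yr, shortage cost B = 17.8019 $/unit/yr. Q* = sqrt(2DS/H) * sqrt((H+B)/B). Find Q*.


sqrt(2DS/H) = 379.3392
sqrt((H+B)/B) = 1.1737
Q* = 379.3392 * 1.1737 = 445.2233

445.2233 units


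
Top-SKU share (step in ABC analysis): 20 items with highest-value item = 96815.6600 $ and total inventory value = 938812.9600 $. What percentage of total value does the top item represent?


Top item = 96815.6600
Total = 938812.9600
Percentage = 96815.6600 / 938812.9600 * 100 = 10.3126

10.3126%


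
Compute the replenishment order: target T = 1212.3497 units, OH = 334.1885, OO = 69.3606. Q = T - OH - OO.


Inventory position = OH + OO = 334.1885 + 69.3606 = 403.5491
Q = 1212.3497 - 403.5491 = 808.8006

808.8006 units


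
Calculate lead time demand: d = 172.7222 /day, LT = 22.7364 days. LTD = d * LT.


LTD = 172.7222 * 22.7364 = 3927.0810

3927.0810 units


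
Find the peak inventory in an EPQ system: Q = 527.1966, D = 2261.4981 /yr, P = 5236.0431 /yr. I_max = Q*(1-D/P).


D/P = 0.4319
1 - D/P = 0.5681
I_max = 527.1966 * 0.5681 = 299.4952

299.4952 units


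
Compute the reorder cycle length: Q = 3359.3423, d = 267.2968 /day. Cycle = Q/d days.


Cycle = 3359.3423 / 267.2968 = 12.5678

12.5678 days


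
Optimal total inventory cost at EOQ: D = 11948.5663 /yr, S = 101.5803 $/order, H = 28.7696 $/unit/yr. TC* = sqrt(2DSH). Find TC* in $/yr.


2*D*S*H = 69837568.1529
TC* = sqrt(69837568.1529) = 8356.8875

8356.8875 $/yr


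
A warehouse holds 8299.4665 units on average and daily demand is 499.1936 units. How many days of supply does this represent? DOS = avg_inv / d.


DOS = 8299.4665 / 499.1936 = 16.6257

16.6257 days


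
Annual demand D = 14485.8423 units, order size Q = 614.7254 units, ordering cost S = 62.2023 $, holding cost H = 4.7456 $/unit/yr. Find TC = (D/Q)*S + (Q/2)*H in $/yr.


Ordering cost = D*S/Q = 1465.7808
Holding cost = Q*H/2 = 1458.6204
TC = 1465.7808 + 1458.6204 = 2924.4013

2924.4013 $/yr


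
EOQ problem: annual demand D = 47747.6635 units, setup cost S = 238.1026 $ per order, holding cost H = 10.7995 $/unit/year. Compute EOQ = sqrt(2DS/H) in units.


2*D*S = 2 * 47747.6635 * 238.1026 = 22737685.6466
2*D*S/H = 2105438.7376
EOQ = sqrt(2105438.7376) = 1451.0130

1451.0130 units


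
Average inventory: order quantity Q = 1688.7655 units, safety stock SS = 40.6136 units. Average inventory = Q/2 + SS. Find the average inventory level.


Q/2 = 844.3827
Avg = 844.3827 + 40.6136 = 884.9964

884.9964 units


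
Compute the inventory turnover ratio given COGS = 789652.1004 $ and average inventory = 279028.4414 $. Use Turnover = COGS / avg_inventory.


Turnover = 789652.1004 / 279028.4414 = 2.8300

2.8300


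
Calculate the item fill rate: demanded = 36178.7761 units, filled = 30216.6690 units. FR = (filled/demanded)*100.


FR = 30216.6690 / 36178.7761 * 100 = 83.5204

83.5204%


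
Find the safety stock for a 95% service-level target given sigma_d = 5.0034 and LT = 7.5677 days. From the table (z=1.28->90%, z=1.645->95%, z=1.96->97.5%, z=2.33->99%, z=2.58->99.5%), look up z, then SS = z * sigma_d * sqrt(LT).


From the table, SL = 95% corresponds to z = 1.645
sqrt(LT) = sqrt(7.5677) = 2.7509
SS = 1.645 * 5.0034 * 2.7509 = 22.6419

22.6419 units


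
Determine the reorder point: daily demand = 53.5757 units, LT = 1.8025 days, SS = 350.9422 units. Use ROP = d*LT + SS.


d*LT = 53.5757 * 1.8025 = 96.5702
ROP = 96.5702 + 350.9422 = 447.5124

447.5124 units


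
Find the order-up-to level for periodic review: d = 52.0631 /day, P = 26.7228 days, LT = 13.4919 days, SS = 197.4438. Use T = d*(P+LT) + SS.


P + LT = 40.2147
d*(P+LT) = 52.0631 * 40.2147 = 2093.7019
T = 2093.7019 + 197.4438 = 2291.1457

2291.1457 units


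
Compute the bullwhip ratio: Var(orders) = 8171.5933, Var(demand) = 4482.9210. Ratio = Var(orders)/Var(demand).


BW = 8171.5933 / 4482.9210 = 1.8228

1.8228


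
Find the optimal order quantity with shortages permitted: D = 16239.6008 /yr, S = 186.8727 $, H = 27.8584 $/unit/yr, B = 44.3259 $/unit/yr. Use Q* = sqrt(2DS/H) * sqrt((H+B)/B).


sqrt(2DS/H) = 466.7642
sqrt((H+B)/B) = 1.2761
Q* = 466.7642 * 1.2761 = 595.6486

595.6486 units


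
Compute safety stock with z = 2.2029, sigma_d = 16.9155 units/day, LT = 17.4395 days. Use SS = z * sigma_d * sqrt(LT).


sqrt(LT) = sqrt(17.4395) = 4.1761
SS = 2.2029 * 16.9155 * 4.1761 = 155.6133

155.6133 units


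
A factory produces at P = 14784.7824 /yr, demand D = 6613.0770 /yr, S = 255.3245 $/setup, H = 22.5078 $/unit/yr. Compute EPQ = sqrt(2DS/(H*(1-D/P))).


1 - D/P = 1 - 0.4473 = 0.5527
H*(1-D/P) = 12.4403
2DS = 3376961.1570
EPQ = sqrt(271453.3799) = 521.0119

521.0119 units


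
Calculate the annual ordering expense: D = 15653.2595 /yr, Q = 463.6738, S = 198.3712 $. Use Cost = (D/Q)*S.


Number of orders = D/Q = 33.7592
Cost = 33.7592 * 198.3712 = 6696.8543

6696.8543 $/yr


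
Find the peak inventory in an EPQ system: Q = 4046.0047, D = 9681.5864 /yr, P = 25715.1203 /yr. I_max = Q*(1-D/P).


D/P = 0.3765
1 - D/P = 0.6235
I_max = 4046.0047 * 0.6235 = 2522.7085

2522.7085 units


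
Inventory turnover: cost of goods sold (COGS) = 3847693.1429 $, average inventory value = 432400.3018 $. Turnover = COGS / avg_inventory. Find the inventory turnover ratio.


Turnover = 3847693.1429 / 432400.3018 = 8.8985

8.8985


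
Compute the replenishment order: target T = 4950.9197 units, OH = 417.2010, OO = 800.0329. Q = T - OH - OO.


Inventory position = OH + OO = 417.2010 + 800.0329 = 1217.2339
Q = 4950.9197 - 1217.2339 = 3733.6858

3733.6858 units


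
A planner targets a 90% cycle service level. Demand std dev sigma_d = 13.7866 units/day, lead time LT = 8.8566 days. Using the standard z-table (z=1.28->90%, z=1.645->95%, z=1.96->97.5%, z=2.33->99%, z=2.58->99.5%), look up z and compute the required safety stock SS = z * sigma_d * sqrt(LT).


From the table, SL = 90% corresponds to z = 1.28
sqrt(LT) = sqrt(8.8566) = 2.9760
SS = 1.28 * 13.7866 * 2.9760 = 52.5171

52.5171 units


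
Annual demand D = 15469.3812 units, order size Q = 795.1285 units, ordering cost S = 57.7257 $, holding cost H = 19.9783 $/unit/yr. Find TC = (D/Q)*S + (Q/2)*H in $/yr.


Ordering cost = D*S/Q = 1123.0648
Holding cost = Q*H/2 = 7942.6579
TC = 1123.0648 + 7942.6579 = 9065.7227

9065.7227 $/yr


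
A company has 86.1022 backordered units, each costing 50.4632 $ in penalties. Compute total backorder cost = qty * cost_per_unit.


Total = 86.1022 * 50.4632 = 4344.9925

4344.9925 $


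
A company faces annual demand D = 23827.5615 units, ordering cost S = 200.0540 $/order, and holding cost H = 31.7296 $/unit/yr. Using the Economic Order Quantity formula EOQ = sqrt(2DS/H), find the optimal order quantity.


2*D*S = 2 * 23827.5615 * 200.0540 = 9533597.9766
2*D*S/H = 300463.8564
EOQ = sqrt(300463.8564) = 548.1458

548.1458 units


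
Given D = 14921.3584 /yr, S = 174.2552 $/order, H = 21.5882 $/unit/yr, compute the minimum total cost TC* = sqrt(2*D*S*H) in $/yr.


2*D*S*H = 112264006.4925
TC* = sqrt(112264006.4925) = 10595.4710

10595.4710 $/yr


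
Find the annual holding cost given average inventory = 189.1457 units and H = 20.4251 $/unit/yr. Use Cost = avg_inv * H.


Cost = 189.1457 * 20.4251 = 3863.3198

3863.3198 $/yr


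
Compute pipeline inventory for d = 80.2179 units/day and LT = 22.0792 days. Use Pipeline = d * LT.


Pipeline = 80.2179 * 22.0792 = 1771.1471

1771.1471 units


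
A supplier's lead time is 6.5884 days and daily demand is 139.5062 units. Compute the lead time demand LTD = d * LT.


LTD = 139.5062 * 6.5884 = 919.1226

919.1226 units


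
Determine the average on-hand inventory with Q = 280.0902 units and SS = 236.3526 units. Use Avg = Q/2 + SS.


Q/2 = 140.0451
Avg = 140.0451 + 236.3526 = 376.3977

376.3977 units


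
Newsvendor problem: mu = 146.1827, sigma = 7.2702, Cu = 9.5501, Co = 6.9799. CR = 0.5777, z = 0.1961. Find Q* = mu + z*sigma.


CR = Cu/(Cu+Co) = 9.5501/(9.5501+6.9799) = 0.5777
z = 0.1961
Q* = 146.1827 + 0.1961 * 7.2702 = 147.6084

147.6084 units


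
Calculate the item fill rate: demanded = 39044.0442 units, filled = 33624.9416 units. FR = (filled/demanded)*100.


FR = 33624.9416 / 39044.0442 * 100 = 86.1205

86.1205%


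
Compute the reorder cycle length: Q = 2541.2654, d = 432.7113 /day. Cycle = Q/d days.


Cycle = 2541.2654 / 432.7113 = 5.8729

5.8729 days


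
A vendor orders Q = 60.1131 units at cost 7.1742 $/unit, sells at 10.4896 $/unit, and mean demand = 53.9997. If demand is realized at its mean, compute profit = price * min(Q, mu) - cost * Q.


Sales at mu = min(60.1131, 53.9997) = 53.9997
Revenue = 10.4896 * 53.9997 = 566.4353
Total cost = 7.1742 * 60.1131 = 431.2634
Profit = 566.4353 - 431.2634 = 135.1719

135.1719 $


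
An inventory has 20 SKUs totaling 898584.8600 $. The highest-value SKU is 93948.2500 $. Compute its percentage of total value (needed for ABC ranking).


Top item = 93948.2500
Total = 898584.8600
Percentage = 93948.2500 / 898584.8600 * 100 = 10.4551

10.4551%


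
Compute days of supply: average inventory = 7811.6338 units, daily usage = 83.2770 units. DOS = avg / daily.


DOS = 7811.6338 / 83.2770 = 93.8030

93.8030 days
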